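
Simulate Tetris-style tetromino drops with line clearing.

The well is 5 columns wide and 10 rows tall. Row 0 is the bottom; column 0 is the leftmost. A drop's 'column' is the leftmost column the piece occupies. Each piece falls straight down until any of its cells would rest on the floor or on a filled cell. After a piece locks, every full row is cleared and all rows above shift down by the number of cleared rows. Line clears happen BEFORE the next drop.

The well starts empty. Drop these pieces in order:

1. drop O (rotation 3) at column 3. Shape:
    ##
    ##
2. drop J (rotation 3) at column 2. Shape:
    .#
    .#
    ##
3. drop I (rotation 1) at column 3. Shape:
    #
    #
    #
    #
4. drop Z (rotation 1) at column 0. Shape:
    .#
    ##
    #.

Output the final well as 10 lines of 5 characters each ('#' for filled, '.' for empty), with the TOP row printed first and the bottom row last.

Drop 1: O rot3 at col 3 lands with bottom-row=0; cleared 0 line(s) (total 0); column heights now [0 0 0 2 2], max=2
Drop 2: J rot3 at col 2 lands with bottom-row=2; cleared 0 line(s) (total 0); column heights now [0 0 3 5 2], max=5
Drop 3: I rot1 at col 3 lands with bottom-row=5; cleared 0 line(s) (total 0); column heights now [0 0 3 9 2], max=9
Drop 4: Z rot1 at col 0 lands with bottom-row=0; cleared 0 line(s) (total 0); column heights now [2 3 3 9 2], max=9

Answer: .....
...#.
...#.
...#.
...#.
...#.
...#.
.###.
##.##
#..##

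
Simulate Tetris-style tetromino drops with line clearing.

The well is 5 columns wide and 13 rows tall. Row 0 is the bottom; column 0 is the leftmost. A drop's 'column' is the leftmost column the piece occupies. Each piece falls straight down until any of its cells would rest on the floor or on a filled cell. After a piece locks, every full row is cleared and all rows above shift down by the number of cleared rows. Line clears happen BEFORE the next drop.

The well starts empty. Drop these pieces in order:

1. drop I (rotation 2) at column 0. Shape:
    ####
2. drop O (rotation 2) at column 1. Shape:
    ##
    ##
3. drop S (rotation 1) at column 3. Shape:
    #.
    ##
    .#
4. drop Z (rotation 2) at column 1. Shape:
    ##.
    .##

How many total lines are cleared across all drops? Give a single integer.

Answer: 1

Derivation:
Drop 1: I rot2 at col 0 lands with bottom-row=0; cleared 0 line(s) (total 0); column heights now [1 1 1 1 0], max=1
Drop 2: O rot2 at col 1 lands with bottom-row=1; cleared 0 line(s) (total 0); column heights now [1 3 3 1 0], max=3
Drop 3: S rot1 at col 3 lands with bottom-row=0; cleared 1 line(s) (total 1); column heights now [0 2 2 2 1], max=2
Drop 4: Z rot2 at col 1 lands with bottom-row=2; cleared 0 line(s) (total 1); column heights now [0 4 4 3 1], max=4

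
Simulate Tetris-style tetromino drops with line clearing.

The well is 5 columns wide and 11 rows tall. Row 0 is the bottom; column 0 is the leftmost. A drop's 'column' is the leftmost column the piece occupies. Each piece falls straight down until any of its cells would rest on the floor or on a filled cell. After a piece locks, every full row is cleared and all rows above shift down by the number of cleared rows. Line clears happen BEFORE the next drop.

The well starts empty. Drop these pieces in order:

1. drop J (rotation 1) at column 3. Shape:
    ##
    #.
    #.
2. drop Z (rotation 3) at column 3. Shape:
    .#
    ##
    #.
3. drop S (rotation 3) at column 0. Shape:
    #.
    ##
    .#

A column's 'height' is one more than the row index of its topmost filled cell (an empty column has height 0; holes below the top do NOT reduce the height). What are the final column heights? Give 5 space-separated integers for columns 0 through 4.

Answer: 3 2 0 5 6

Derivation:
Drop 1: J rot1 at col 3 lands with bottom-row=0; cleared 0 line(s) (total 0); column heights now [0 0 0 3 3], max=3
Drop 2: Z rot3 at col 3 lands with bottom-row=3; cleared 0 line(s) (total 0); column heights now [0 0 0 5 6], max=6
Drop 3: S rot3 at col 0 lands with bottom-row=0; cleared 0 line(s) (total 0); column heights now [3 2 0 5 6], max=6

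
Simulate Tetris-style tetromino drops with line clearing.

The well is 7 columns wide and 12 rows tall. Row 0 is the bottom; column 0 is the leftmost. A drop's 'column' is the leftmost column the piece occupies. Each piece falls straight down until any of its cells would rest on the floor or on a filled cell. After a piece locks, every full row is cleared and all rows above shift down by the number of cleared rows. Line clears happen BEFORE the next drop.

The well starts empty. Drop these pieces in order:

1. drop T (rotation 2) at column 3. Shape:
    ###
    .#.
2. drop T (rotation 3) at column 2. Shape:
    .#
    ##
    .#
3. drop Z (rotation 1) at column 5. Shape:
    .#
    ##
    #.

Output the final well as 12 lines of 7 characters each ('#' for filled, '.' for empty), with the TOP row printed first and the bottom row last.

Answer: .......
.......
.......
.......
.......
.......
.......
...#..#
..##.##
...#.#.
...###.
....#..

Derivation:
Drop 1: T rot2 at col 3 lands with bottom-row=0; cleared 0 line(s) (total 0); column heights now [0 0 0 2 2 2 0], max=2
Drop 2: T rot3 at col 2 lands with bottom-row=2; cleared 0 line(s) (total 0); column heights now [0 0 4 5 2 2 0], max=5
Drop 3: Z rot1 at col 5 lands with bottom-row=2; cleared 0 line(s) (total 0); column heights now [0 0 4 5 2 4 5], max=5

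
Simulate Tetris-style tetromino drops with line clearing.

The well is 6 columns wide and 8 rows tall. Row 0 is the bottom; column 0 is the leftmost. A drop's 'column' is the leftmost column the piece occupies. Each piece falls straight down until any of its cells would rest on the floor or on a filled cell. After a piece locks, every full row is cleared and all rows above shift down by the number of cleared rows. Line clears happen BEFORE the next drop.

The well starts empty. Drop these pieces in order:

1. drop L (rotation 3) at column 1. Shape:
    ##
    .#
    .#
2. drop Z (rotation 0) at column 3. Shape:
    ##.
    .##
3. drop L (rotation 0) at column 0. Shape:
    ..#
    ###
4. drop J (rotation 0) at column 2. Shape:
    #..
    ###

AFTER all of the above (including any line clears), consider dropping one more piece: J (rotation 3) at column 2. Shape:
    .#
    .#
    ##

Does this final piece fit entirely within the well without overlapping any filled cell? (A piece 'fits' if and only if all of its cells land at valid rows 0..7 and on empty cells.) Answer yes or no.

Answer: no

Derivation:
Drop 1: L rot3 at col 1 lands with bottom-row=0; cleared 0 line(s) (total 0); column heights now [0 3 3 0 0 0], max=3
Drop 2: Z rot0 at col 3 lands with bottom-row=0; cleared 0 line(s) (total 0); column heights now [0 3 3 2 2 1], max=3
Drop 3: L rot0 at col 0 lands with bottom-row=3; cleared 0 line(s) (total 0); column heights now [4 4 5 2 2 1], max=5
Drop 4: J rot0 at col 2 lands with bottom-row=5; cleared 0 line(s) (total 0); column heights now [4 4 7 6 6 1], max=7
Test piece J rot3 at col 2 (width 2): heights before test = [4 4 7 6 6 1]; fits = False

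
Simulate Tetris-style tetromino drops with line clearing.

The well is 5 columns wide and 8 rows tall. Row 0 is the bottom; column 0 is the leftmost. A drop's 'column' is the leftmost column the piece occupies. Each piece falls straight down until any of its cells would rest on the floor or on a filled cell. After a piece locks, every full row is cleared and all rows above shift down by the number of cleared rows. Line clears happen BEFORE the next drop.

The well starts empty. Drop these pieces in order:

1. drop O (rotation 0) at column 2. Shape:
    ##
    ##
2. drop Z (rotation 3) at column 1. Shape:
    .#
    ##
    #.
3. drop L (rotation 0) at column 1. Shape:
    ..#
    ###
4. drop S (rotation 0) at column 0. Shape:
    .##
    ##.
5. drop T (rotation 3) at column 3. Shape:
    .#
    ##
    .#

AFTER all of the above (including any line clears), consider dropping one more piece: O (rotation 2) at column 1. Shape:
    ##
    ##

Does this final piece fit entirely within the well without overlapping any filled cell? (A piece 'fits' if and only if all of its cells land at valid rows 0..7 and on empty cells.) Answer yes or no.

Drop 1: O rot0 at col 2 lands with bottom-row=0; cleared 0 line(s) (total 0); column heights now [0 0 2 2 0], max=2
Drop 2: Z rot3 at col 1 lands with bottom-row=1; cleared 0 line(s) (total 0); column heights now [0 3 4 2 0], max=4
Drop 3: L rot0 at col 1 lands with bottom-row=4; cleared 0 line(s) (total 0); column heights now [0 5 5 6 0], max=6
Drop 4: S rot0 at col 0 lands with bottom-row=5; cleared 0 line(s) (total 0); column heights now [6 7 7 6 0], max=7
Drop 5: T rot3 at col 3 lands with bottom-row=5; cleared 0 line(s) (total 0); column heights now [6 7 7 7 8], max=8
Test piece O rot2 at col 1 (width 2): heights before test = [6 7 7 7 8]; fits = False

Answer: no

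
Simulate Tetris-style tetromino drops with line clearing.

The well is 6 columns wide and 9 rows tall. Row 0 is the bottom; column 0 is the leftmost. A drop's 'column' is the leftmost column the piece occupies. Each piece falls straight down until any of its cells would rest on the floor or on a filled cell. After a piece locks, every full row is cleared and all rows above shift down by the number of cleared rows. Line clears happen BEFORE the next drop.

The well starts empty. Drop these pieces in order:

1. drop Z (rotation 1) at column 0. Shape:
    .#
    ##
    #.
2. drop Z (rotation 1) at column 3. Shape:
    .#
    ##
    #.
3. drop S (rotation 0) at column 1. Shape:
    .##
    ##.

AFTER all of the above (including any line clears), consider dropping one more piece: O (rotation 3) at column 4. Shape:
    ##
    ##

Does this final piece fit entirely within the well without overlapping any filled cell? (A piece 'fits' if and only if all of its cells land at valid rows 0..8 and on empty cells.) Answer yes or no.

Drop 1: Z rot1 at col 0 lands with bottom-row=0; cleared 0 line(s) (total 0); column heights now [2 3 0 0 0 0], max=3
Drop 2: Z rot1 at col 3 lands with bottom-row=0; cleared 0 line(s) (total 0); column heights now [2 3 0 2 3 0], max=3
Drop 3: S rot0 at col 1 lands with bottom-row=3; cleared 0 line(s) (total 0); column heights now [2 4 5 5 3 0], max=5
Test piece O rot3 at col 4 (width 2): heights before test = [2 4 5 5 3 0]; fits = True

Answer: yes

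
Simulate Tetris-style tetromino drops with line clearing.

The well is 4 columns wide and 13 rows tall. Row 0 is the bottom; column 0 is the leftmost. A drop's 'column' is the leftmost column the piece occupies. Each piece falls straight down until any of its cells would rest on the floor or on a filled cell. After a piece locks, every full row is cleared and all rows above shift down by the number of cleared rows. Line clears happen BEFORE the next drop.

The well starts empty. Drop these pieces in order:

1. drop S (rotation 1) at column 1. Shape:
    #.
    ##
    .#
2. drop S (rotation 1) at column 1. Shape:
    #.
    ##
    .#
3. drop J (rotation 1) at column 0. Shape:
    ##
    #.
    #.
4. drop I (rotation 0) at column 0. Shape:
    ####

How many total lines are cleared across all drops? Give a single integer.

Answer: 1

Derivation:
Drop 1: S rot1 at col 1 lands with bottom-row=0; cleared 0 line(s) (total 0); column heights now [0 3 2 0], max=3
Drop 2: S rot1 at col 1 lands with bottom-row=2; cleared 0 line(s) (total 0); column heights now [0 5 4 0], max=5
Drop 3: J rot1 at col 0 lands with bottom-row=3; cleared 0 line(s) (total 0); column heights now [6 6 4 0], max=6
Drop 4: I rot0 at col 0 lands with bottom-row=6; cleared 1 line(s) (total 1); column heights now [6 6 4 0], max=6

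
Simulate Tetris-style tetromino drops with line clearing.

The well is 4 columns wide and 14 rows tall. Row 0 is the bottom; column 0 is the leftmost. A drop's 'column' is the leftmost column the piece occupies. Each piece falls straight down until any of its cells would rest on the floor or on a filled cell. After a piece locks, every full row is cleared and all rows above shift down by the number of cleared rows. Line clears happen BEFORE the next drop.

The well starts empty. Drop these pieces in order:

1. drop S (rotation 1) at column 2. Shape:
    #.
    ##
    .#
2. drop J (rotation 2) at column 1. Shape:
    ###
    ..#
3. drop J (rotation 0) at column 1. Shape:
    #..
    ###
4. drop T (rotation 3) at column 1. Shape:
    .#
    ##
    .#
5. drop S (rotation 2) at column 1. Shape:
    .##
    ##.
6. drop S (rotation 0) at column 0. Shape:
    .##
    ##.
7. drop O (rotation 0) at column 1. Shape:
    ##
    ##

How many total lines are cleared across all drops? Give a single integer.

Answer: 1

Derivation:
Drop 1: S rot1 at col 2 lands with bottom-row=0; cleared 0 line(s) (total 0); column heights now [0 0 3 2], max=3
Drop 2: J rot2 at col 1 lands with bottom-row=2; cleared 0 line(s) (total 0); column heights now [0 4 4 4], max=4
Drop 3: J rot0 at col 1 lands with bottom-row=4; cleared 0 line(s) (total 0); column heights now [0 6 5 5], max=6
Drop 4: T rot3 at col 1 lands with bottom-row=5; cleared 0 line(s) (total 0); column heights now [0 7 8 5], max=8
Drop 5: S rot2 at col 1 lands with bottom-row=8; cleared 0 line(s) (total 0); column heights now [0 9 10 10], max=10
Drop 6: S rot0 at col 0 lands with bottom-row=9; cleared 1 line(s) (total 1); column heights now [0 10 10 5], max=10
Drop 7: O rot0 at col 1 lands with bottom-row=10; cleared 0 line(s) (total 1); column heights now [0 12 12 5], max=12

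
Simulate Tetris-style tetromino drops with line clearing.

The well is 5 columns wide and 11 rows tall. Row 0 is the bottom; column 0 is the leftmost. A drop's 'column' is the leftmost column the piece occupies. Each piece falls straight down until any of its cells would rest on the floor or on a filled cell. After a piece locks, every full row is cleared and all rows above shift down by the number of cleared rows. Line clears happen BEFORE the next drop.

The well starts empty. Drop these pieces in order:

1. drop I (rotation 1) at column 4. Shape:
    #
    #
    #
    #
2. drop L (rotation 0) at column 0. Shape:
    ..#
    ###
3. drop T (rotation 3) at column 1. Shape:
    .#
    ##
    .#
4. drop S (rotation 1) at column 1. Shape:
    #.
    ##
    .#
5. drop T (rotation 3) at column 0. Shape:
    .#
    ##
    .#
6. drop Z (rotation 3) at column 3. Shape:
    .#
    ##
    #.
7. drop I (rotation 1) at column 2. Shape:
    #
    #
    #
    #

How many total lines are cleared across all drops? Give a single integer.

Drop 1: I rot1 at col 4 lands with bottom-row=0; cleared 0 line(s) (total 0); column heights now [0 0 0 0 4], max=4
Drop 2: L rot0 at col 0 lands with bottom-row=0; cleared 0 line(s) (total 0); column heights now [1 1 2 0 4], max=4
Drop 3: T rot3 at col 1 lands with bottom-row=2; cleared 0 line(s) (total 0); column heights now [1 4 5 0 4], max=5
Drop 4: S rot1 at col 1 lands with bottom-row=5; cleared 0 line(s) (total 0); column heights now [1 8 7 0 4], max=8
Drop 5: T rot3 at col 0 lands with bottom-row=8; cleared 0 line(s) (total 0); column heights now [10 11 7 0 4], max=11
Drop 6: Z rot3 at col 3 lands with bottom-row=3; cleared 0 line(s) (total 0); column heights now [10 11 7 5 6], max=11
Drop 7: I rot1 at col 2 lands with bottom-row=7; cleared 0 line(s) (total 0); column heights now [10 11 11 5 6], max=11

Answer: 0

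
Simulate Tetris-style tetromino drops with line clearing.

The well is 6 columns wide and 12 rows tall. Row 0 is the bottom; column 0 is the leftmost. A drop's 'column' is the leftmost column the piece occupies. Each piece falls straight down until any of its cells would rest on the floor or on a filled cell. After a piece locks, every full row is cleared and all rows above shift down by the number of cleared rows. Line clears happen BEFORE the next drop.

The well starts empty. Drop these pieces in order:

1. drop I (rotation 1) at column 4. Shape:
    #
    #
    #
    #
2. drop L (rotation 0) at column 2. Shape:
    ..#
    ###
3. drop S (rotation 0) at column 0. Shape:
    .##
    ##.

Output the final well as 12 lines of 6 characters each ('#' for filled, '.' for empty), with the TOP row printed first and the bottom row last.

Drop 1: I rot1 at col 4 lands with bottom-row=0; cleared 0 line(s) (total 0); column heights now [0 0 0 0 4 0], max=4
Drop 2: L rot0 at col 2 lands with bottom-row=4; cleared 0 line(s) (total 0); column heights now [0 0 5 5 6 0], max=6
Drop 3: S rot0 at col 0 lands with bottom-row=4; cleared 0 line(s) (total 0); column heights now [5 6 6 5 6 0], max=6

Answer: ......
......
......
......
......
......
.##.#.
#####.
....#.
....#.
....#.
....#.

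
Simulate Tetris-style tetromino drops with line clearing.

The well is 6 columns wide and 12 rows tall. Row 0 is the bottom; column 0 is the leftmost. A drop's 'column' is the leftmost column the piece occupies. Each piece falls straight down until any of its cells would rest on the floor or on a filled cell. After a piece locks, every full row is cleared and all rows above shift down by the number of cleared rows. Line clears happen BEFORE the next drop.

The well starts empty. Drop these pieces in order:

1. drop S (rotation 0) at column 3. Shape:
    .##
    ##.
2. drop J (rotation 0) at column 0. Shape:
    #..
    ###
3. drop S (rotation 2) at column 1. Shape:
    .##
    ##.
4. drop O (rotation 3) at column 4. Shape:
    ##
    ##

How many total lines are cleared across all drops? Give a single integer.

Answer: 0

Derivation:
Drop 1: S rot0 at col 3 lands with bottom-row=0; cleared 0 line(s) (total 0); column heights now [0 0 0 1 2 2], max=2
Drop 2: J rot0 at col 0 lands with bottom-row=0; cleared 0 line(s) (total 0); column heights now [2 1 1 1 2 2], max=2
Drop 3: S rot2 at col 1 lands with bottom-row=1; cleared 0 line(s) (total 0); column heights now [2 2 3 3 2 2], max=3
Drop 4: O rot3 at col 4 lands with bottom-row=2; cleared 0 line(s) (total 0); column heights now [2 2 3 3 4 4], max=4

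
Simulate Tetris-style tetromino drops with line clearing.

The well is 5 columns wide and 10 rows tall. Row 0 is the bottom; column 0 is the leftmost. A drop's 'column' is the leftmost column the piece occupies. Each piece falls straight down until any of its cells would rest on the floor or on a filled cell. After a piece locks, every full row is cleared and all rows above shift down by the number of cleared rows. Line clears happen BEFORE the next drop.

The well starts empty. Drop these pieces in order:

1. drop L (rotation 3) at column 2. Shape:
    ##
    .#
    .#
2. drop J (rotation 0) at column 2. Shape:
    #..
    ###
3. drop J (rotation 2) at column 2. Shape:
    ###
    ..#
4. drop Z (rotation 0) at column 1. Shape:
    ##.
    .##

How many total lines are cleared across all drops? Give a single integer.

Answer: 0

Derivation:
Drop 1: L rot3 at col 2 lands with bottom-row=0; cleared 0 line(s) (total 0); column heights now [0 0 3 3 0], max=3
Drop 2: J rot0 at col 2 lands with bottom-row=3; cleared 0 line(s) (total 0); column heights now [0 0 5 4 4], max=5
Drop 3: J rot2 at col 2 lands with bottom-row=4; cleared 0 line(s) (total 0); column heights now [0 0 6 6 6], max=6
Drop 4: Z rot0 at col 1 lands with bottom-row=6; cleared 0 line(s) (total 0); column heights now [0 8 8 7 6], max=8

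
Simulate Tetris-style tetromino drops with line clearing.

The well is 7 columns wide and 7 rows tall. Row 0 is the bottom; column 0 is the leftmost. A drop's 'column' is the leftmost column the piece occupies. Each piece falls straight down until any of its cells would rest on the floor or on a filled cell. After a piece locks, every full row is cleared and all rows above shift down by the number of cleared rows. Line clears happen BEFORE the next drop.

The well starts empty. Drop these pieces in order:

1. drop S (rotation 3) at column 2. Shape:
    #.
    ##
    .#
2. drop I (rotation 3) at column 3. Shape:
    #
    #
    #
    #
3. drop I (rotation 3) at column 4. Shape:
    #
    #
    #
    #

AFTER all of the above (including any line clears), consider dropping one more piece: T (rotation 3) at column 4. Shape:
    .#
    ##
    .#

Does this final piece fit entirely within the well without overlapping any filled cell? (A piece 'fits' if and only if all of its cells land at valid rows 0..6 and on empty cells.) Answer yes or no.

Answer: yes

Derivation:
Drop 1: S rot3 at col 2 lands with bottom-row=0; cleared 0 line(s) (total 0); column heights now [0 0 3 2 0 0 0], max=3
Drop 2: I rot3 at col 3 lands with bottom-row=2; cleared 0 line(s) (total 0); column heights now [0 0 3 6 0 0 0], max=6
Drop 3: I rot3 at col 4 lands with bottom-row=0; cleared 0 line(s) (total 0); column heights now [0 0 3 6 4 0 0], max=6
Test piece T rot3 at col 4 (width 2): heights before test = [0 0 3 6 4 0 0]; fits = True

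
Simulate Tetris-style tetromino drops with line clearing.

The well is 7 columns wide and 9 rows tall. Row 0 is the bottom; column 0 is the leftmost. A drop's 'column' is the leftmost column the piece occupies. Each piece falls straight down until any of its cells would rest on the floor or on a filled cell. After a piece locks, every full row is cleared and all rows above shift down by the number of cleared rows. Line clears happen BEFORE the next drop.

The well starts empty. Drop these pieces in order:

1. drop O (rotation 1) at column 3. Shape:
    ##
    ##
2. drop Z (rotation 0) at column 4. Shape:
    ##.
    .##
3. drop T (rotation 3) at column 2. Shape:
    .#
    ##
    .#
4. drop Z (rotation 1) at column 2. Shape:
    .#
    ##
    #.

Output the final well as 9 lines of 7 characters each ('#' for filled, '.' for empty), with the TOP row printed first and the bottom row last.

Drop 1: O rot1 at col 3 lands with bottom-row=0; cleared 0 line(s) (total 0); column heights now [0 0 0 2 2 0 0], max=2
Drop 2: Z rot0 at col 4 lands with bottom-row=1; cleared 0 line(s) (total 0); column heights now [0 0 0 2 3 3 2], max=3
Drop 3: T rot3 at col 2 lands with bottom-row=2; cleared 0 line(s) (total 0); column heights now [0 0 4 5 3 3 2], max=5
Drop 4: Z rot1 at col 2 lands with bottom-row=4; cleared 0 line(s) (total 0); column heights now [0 0 6 7 3 3 2], max=7

Answer: .......
.......
...#...
..##...
..##...
..##...
...###.
...####
...##..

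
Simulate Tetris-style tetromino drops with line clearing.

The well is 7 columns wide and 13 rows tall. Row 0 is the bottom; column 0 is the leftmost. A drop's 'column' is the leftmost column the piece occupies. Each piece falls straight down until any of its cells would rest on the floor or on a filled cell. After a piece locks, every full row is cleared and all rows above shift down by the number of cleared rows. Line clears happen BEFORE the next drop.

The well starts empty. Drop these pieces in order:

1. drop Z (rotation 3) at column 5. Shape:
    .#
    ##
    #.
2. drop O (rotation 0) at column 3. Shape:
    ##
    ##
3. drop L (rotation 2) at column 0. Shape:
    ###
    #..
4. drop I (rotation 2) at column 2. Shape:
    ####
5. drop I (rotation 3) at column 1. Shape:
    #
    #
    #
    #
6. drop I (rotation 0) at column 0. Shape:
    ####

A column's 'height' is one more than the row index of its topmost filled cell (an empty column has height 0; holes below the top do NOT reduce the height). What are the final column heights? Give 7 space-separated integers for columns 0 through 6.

Answer: 5 5 5 5 2 2 2

Derivation:
Drop 1: Z rot3 at col 5 lands with bottom-row=0; cleared 0 line(s) (total 0); column heights now [0 0 0 0 0 2 3], max=3
Drop 2: O rot0 at col 3 lands with bottom-row=0; cleared 0 line(s) (total 0); column heights now [0 0 0 2 2 2 3], max=3
Drop 3: L rot2 at col 0 lands with bottom-row=0; cleared 1 line(s) (total 1); column heights now [1 0 0 1 1 1 2], max=2
Drop 4: I rot2 at col 2 lands with bottom-row=1; cleared 0 line(s) (total 1); column heights now [1 0 2 2 2 2 2], max=2
Drop 5: I rot3 at col 1 lands with bottom-row=0; cleared 0 line(s) (total 1); column heights now [1 4 2 2 2 2 2], max=4
Drop 6: I rot0 at col 0 lands with bottom-row=4; cleared 0 line(s) (total 1); column heights now [5 5 5 5 2 2 2], max=5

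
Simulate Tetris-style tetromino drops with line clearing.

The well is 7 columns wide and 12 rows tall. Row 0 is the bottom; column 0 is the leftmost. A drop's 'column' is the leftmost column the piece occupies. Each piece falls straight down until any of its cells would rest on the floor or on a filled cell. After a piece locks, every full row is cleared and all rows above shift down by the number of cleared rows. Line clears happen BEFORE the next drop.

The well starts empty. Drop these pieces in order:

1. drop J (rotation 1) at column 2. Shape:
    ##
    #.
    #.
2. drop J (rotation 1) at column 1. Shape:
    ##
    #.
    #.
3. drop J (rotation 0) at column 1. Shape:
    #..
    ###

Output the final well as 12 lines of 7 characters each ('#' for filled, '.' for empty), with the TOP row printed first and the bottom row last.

Drop 1: J rot1 at col 2 lands with bottom-row=0; cleared 0 line(s) (total 0); column heights now [0 0 3 3 0 0 0], max=3
Drop 2: J rot1 at col 1 lands with bottom-row=1; cleared 0 line(s) (total 0); column heights now [0 4 4 3 0 0 0], max=4
Drop 3: J rot0 at col 1 lands with bottom-row=4; cleared 0 line(s) (total 0); column heights now [0 6 5 5 0 0 0], max=6

Answer: .......
.......
.......
.......
.......
.......
.#.....
.###...
.##....
.###...
.##....
..#....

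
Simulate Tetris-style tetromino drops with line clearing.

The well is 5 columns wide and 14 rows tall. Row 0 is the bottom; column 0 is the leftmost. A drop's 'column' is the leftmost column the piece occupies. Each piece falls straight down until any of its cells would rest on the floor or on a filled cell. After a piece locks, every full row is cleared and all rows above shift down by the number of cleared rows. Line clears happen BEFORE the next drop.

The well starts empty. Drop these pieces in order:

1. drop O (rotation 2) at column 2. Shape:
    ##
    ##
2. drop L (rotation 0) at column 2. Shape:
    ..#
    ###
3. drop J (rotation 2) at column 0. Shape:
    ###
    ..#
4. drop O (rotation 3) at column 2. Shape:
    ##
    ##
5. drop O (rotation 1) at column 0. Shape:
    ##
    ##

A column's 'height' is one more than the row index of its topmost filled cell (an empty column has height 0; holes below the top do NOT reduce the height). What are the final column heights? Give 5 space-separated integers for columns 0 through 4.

Drop 1: O rot2 at col 2 lands with bottom-row=0; cleared 0 line(s) (total 0); column heights now [0 0 2 2 0], max=2
Drop 2: L rot0 at col 2 lands with bottom-row=2; cleared 0 line(s) (total 0); column heights now [0 0 3 3 4], max=4
Drop 3: J rot2 at col 0 lands with bottom-row=3; cleared 0 line(s) (total 0); column heights now [5 5 5 3 4], max=5
Drop 4: O rot3 at col 2 lands with bottom-row=5; cleared 0 line(s) (total 0); column heights now [5 5 7 7 4], max=7
Drop 5: O rot1 at col 0 lands with bottom-row=5; cleared 0 line(s) (total 0); column heights now [7 7 7 7 4], max=7

Answer: 7 7 7 7 4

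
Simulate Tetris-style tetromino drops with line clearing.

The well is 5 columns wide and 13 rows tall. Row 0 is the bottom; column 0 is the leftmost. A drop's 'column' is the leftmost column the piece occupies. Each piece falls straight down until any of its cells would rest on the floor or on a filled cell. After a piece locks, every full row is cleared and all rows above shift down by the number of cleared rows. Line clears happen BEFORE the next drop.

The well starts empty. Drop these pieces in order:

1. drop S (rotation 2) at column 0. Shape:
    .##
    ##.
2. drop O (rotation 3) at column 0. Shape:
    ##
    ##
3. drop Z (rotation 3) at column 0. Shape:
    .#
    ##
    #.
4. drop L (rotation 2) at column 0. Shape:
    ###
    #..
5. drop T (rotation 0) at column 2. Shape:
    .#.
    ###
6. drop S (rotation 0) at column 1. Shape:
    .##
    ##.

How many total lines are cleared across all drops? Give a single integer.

Drop 1: S rot2 at col 0 lands with bottom-row=0; cleared 0 line(s) (total 0); column heights now [1 2 2 0 0], max=2
Drop 2: O rot3 at col 0 lands with bottom-row=2; cleared 0 line(s) (total 0); column heights now [4 4 2 0 0], max=4
Drop 3: Z rot3 at col 0 lands with bottom-row=4; cleared 0 line(s) (total 0); column heights now [6 7 2 0 0], max=7
Drop 4: L rot2 at col 0 lands with bottom-row=6; cleared 0 line(s) (total 0); column heights now [8 8 8 0 0], max=8
Drop 5: T rot0 at col 2 lands with bottom-row=8; cleared 0 line(s) (total 0); column heights now [8 8 9 10 9], max=10
Drop 6: S rot0 at col 1 lands with bottom-row=9; cleared 0 line(s) (total 0); column heights now [8 10 11 11 9], max=11

Answer: 0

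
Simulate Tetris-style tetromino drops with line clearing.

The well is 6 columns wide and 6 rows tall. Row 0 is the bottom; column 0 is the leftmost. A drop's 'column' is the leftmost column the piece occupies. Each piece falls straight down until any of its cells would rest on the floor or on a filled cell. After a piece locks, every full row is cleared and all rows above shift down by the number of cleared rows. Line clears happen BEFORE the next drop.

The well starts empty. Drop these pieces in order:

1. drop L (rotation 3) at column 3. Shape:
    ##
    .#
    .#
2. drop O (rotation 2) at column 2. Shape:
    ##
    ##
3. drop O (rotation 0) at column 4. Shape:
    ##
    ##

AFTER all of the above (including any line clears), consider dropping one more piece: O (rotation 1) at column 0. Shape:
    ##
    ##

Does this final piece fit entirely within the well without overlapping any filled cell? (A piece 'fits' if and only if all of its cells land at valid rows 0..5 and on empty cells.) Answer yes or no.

Answer: yes

Derivation:
Drop 1: L rot3 at col 3 lands with bottom-row=0; cleared 0 line(s) (total 0); column heights now [0 0 0 3 3 0], max=3
Drop 2: O rot2 at col 2 lands with bottom-row=3; cleared 0 line(s) (total 0); column heights now [0 0 5 5 3 0], max=5
Drop 3: O rot0 at col 4 lands with bottom-row=3; cleared 0 line(s) (total 0); column heights now [0 0 5 5 5 5], max=5
Test piece O rot1 at col 0 (width 2): heights before test = [0 0 5 5 5 5]; fits = True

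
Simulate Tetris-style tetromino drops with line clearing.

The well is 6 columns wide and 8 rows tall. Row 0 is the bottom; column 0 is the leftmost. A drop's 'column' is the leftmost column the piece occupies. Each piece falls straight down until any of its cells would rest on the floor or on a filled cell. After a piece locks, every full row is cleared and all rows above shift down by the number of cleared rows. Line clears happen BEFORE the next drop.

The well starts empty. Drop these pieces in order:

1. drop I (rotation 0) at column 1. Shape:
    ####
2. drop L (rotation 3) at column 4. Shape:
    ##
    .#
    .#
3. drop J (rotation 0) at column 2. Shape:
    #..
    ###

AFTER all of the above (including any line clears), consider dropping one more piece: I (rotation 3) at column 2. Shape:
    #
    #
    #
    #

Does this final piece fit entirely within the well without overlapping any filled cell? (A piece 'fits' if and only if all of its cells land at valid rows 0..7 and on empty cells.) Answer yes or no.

Drop 1: I rot0 at col 1 lands with bottom-row=0; cleared 0 line(s) (total 0); column heights now [0 1 1 1 1 0], max=1
Drop 2: L rot3 at col 4 lands with bottom-row=0; cleared 0 line(s) (total 0); column heights now [0 1 1 1 3 3], max=3
Drop 3: J rot0 at col 2 lands with bottom-row=3; cleared 0 line(s) (total 0); column heights now [0 1 5 4 4 3], max=5
Test piece I rot3 at col 2 (width 1): heights before test = [0 1 5 4 4 3]; fits = False

Answer: no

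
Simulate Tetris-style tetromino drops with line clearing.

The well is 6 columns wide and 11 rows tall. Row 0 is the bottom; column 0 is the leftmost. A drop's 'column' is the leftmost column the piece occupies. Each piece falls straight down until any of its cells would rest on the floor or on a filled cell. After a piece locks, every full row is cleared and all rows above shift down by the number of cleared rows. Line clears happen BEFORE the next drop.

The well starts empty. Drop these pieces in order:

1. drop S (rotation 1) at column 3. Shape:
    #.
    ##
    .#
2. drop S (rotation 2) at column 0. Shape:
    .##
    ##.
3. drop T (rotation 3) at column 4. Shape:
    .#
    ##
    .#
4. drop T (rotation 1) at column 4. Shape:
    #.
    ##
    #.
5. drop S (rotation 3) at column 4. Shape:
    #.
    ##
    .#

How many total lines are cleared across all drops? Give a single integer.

Answer: 0

Derivation:
Drop 1: S rot1 at col 3 lands with bottom-row=0; cleared 0 line(s) (total 0); column heights now [0 0 0 3 2 0], max=3
Drop 2: S rot2 at col 0 lands with bottom-row=0; cleared 0 line(s) (total 0); column heights now [1 2 2 3 2 0], max=3
Drop 3: T rot3 at col 4 lands with bottom-row=1; cleared 0 line(s) (total 0); column heights now [1 2 2 3 3 4], max=4
Drop 4: T rot1 at col 4 lands with bottom-row=3; cleared 0 line(s) (total 0); column heights now [1 2 2 3 6 5], max=6
Drop 5: S rot3 at col 4 lands with bottom-row=5; cleared 0 line(s) (total 0); column heights now [1 2 2 3 8 7], max=8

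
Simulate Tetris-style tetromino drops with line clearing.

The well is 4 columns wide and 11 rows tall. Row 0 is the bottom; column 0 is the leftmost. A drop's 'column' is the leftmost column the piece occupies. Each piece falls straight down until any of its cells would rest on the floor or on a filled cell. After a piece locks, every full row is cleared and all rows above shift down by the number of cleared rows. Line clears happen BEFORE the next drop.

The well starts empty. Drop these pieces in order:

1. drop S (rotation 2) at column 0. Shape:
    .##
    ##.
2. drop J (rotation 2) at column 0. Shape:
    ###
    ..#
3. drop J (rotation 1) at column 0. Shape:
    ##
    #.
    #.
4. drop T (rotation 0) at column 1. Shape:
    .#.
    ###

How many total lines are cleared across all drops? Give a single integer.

Answer: 0

Derivation:
Drop 1: S rot2 at col 0 lands with bottom-row=0; cleared 0 line(s) (total 0); column heights now [1 2 2 0], max=2
Drop 2: J rot2 at col 0 lands with bottom-row=2; cleared 0 line(s) (total 0); column heights now [4 4 4 0], max=4
Drop 3: J rot1 at col 0 lands with bottom-row=4; cleared 0 line(s) (total 0); column heights now [7 7 4 0], max=7
Drop 4: T rot0 at col 1 lands with bottom-row=7; cleared 0 line(s) (total 0); column heights now [7 8 9 8], max=9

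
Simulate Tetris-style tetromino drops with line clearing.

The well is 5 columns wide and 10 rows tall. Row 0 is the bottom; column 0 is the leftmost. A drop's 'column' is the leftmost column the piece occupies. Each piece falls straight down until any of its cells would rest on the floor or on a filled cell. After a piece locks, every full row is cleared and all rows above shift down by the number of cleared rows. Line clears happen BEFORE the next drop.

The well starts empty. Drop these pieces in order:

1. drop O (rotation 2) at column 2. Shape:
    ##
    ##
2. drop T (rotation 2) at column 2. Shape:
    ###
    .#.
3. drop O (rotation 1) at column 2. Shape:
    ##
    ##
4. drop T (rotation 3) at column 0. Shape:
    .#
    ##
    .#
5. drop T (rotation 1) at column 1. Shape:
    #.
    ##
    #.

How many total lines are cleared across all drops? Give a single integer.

Drop 1: O rot2 at col 2 lands with bottom-row=0; cleared 0 line(s) (total 0); column heights now [0 0 2 2 0], max=2
Drop 2: T rot2 at col 2 lands with bottom-row=2; cleared 0 line(s) (total 0); column heights now [0 0 4 4 4], max=4
Drop 3: O rot1 at col 2 lands with bottom-row=4; cleared 0 line(s) (total 0); column heights now [0 0 6 6 4], max=6
Drop 4: T rot3 at col 0 lands with bottom-row=0; cleared 0 line(s) (total 0); column heights now [2 3 6 6 4], max=6
Drop 5: T rot1 at col 1 lands with bottom-row=5; cleared 0 line(s) (total 0); column heights now [2 8 7 6 4], max=8

Answer: 0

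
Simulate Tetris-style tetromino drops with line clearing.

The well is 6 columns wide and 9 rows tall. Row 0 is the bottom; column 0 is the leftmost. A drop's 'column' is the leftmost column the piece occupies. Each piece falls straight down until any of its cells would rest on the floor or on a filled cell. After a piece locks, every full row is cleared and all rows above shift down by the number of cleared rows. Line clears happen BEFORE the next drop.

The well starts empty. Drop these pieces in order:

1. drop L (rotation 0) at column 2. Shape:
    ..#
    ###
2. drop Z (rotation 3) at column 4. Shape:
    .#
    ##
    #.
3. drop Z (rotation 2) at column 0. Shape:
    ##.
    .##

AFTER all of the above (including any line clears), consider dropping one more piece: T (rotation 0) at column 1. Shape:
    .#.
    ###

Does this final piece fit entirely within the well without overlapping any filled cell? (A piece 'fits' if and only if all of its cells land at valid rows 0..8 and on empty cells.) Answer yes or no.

Drop 1: L rot0 at col 2 lands with bottom-row=0; cleared 0 line(s) (total 0); column heights now [0 0 1 1 2 0], max=2
Drop 2: Z rot3 at col 4 lands with bottom-row=2; cleared 0 line(s) (total 0); column heights now [0 0 1 1 4 5], max=5
Drop 3: Z rot2 at col 0 lands with bottom-row=1; cleared 0 line(s) (total 0); column heights now [3 3 2 1 4 5], max=5
Test piece T rot0 at col 1 (width 3): heights before test = [3 3 2 1 4 5]; fits = True

Answer: yes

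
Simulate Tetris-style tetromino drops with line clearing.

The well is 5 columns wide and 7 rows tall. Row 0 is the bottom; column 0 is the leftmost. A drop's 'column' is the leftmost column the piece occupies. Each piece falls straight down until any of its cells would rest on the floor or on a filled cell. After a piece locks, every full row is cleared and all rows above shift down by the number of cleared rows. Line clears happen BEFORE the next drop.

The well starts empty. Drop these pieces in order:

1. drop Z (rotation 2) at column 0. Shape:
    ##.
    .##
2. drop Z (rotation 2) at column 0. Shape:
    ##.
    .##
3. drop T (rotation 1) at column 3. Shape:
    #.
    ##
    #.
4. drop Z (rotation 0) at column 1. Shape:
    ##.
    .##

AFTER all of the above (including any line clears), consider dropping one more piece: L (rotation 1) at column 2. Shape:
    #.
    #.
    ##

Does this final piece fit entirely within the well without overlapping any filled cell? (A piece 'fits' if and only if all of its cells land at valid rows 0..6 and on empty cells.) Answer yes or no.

Answer: no

Derivation:
Drop 1: Z rot2 at col 0 lands with bottom-row=0; cleared 0 line(s) (total 0); column heights now [2 2 1 0 0], max=2
Drop 2: Z rot2 at col 0 lands with bottom-row=2; cleared 0 line(s) (total 0); column heights now [4 4 3 0 0], max=4
Drop 3: T rot1 at col 3 lands with bottom-row=0; cleared 0 line(s) (total 0); column heights now [4 4 3 3 2], max=4
Drop 4: Z rot0 at col 1 lands with bottom-row=3; cleared 0 line(s) (total 0); column heights now [4 5 5 4 2], max=5
Test piece L rot1 at col 2 (width 2): heights before test = [4 5 5 4 2]; fits = False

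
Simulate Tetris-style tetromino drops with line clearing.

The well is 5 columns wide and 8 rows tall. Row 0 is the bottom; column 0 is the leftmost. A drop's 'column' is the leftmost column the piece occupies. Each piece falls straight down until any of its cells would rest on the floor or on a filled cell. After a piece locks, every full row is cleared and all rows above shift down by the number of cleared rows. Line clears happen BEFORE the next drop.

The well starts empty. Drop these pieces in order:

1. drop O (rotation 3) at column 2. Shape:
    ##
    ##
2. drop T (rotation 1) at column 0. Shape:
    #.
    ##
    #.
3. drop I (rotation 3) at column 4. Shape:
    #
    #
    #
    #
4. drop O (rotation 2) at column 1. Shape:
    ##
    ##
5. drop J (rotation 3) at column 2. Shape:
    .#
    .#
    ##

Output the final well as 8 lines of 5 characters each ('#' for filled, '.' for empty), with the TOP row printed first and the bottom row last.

Drop 1: O rot3 at col 2 lands with bottom-row=0; cleared 0 line(s) (total 0); column heights now [0 0 2 2 0], max=2
Drop 2: T rot1 at col 0 lands with bottom-row=0; cleared 0 line(s) (total 0); column heights now [3 2 2 2 0], max=3
Drop 3: I rot3 at col 4 lands with bottom-row=0; cleared 1 line(s) (total 1); column heights now [2 0 1 1 3], max=3
Drop 4: O rot2 at col 1 lands with bottom-row=1; cleared 0 line(s) (total 1); column heights now [2 3 3 1 3], max=3
Drop 5: J rot3 at col 2 lands with bottom-row=3; cleared 0 line(s) (total 1); column heights now [2 3 4 6 3], max=6

Answer: .....
.....
...#.
...#.
..##.
.##.#
###.#
#.###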